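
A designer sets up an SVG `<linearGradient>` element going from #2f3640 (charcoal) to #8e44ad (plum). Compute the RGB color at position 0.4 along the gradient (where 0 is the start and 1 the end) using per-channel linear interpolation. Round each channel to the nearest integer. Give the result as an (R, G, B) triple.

(85, 60, 108)

#2f3640 → (47, 54, 64); #8e44ad → (142, 68, 173).
R = 47 + 0.4 × (142 − 47) = 47 + 0.4 × 95 = 85 → 85
G = 54 + 0.4 × (68 − 54) = 54 + 0.4 × 14 = 59.6 → 60
B = 64 + 0.4 × (173 − 64) = 64 + 0.4 × 109 = 107.6 → 108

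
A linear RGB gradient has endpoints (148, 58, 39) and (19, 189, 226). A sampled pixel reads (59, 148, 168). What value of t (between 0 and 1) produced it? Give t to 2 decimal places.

0.69

Invert the lerp on the B channel (largest span, 187): t = (168 − 39) / (226 − 39) = 129/187 = 0.68984.
Check on R: (59 − 148)/(19 − 148) = 0.6899 ✓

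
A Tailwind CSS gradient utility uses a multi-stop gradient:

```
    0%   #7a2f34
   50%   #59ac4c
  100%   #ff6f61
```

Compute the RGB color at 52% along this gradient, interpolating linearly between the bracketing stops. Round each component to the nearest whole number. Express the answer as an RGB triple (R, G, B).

(96, 170, 77)

52% lies between the 50% and 100% stops, so the local fraction is t = (52 − 50)/(100 − 50) = 2/50 ≈ 0.04.
#59ac4c → (89, 172, 76); #ff6f61 → (255, 111, 97).
R = 89 + 0.04 × (255 − 89) = 95.64 → 96
G = 172 + 0.04 × (111 − 172) = 169.56 → 170
B = 76 + 0.04 × (97 − 76) = 76.84 → 77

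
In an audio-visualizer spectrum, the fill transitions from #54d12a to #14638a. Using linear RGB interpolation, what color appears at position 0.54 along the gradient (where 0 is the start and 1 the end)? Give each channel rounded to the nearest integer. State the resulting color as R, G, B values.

(49, 150, 94)

#54d12a → (84, 209, 42); #14638a → (20, 99, 138).
R = 84 + 0.54 × (20 − 84) = 84 + 0.54 × -64 = 49.44 → 49
G = 209 + 0.54 × (99 − 209) = 209 + 0.54 × -110 = 149.6 → 150
B = 42 + 0.54 × (138 − 42) = 42 + 0.54 × 96 = 93.84 → 94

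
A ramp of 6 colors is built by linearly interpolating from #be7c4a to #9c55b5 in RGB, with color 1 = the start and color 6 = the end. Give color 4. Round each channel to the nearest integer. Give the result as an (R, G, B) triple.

With 6 swatches and endpoints inclusive, swatch 4 sits at t = (4 − 1)/(6 − 1) = 3/5 ≈ 0.6.
#be7c4a → (190, 124, 74); #9c55b5 → (156, 85, 181).
R = 190 + 0.6 × (156 − 190) = 169.6 → 170
G = 124 + 0.6 × (85 − 124) = 100.6 → 101
B = 74 + 0.6 × (181 − 74) = 138.2 → 138

(170, 101, 138)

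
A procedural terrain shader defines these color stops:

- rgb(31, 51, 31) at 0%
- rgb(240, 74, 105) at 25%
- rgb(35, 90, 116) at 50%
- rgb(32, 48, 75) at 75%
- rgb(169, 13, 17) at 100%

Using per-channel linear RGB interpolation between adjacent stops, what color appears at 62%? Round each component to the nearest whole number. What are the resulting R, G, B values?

(34, 70, 96)

62% lies between the 50% and 75% stops, so the local fraction is t = (62 − 50)/(75 − 50) = 12/25 ≈ 0.48.
R = 35 + 0.48 × (32 − 35) = 33.56 → 34
G = 90 + 0.48 × (48 − 90) = 69.84 → 70
B = 116 + 0.48 × (75 − 116) = 96.32 → 96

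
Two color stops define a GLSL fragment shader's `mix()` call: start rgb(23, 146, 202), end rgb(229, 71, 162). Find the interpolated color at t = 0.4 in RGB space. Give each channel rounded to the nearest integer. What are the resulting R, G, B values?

R = 23 + 0.4 × (229 − 23) = 23 + 0.4 × 206 = 105.4 → 105
G = 146 + 0.4 × (71 − 146) = 146 + 0.4 × -75 = 116 → 116
B = 202 + 0.4 × (162 − 202) = 202 + 0.4 × -40 = 186 → 186

(105, 116, 186)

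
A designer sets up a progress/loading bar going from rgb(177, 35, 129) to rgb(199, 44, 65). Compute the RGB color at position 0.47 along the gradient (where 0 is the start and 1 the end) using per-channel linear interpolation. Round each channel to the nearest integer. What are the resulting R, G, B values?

R = 177 + 0.47 × (199 − 177) = 177 + 0.47 × 22 = 187.34 → 187
G = 35 + 0.47 × (44 − 35) = 35 + 0.47 × 9 = 39.23 → 39
B = 129 + 0.47 × (65 − 129) = 129 + 0.47 × -64 = 98.92 → 99

(187, 39, 99)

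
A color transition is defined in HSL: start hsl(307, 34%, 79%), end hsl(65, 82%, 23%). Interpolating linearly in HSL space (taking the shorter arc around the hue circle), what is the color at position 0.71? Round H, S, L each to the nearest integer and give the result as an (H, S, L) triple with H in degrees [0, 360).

(31, 68, 39)

Hue: 65 − 307 = -242°, but |-242| > 180 so the shorter arc goes the other way: Δh = -242 + 360 = 118°.
H = 307 + 0.71 × (118) = 390.78 → 391 → 391 mod 360 = 31°
S = 34 + 0.71 × (82 − 34) = 68.08 → 68%
L = 79 + 0.71 × (23 − 79) = 39.24 → 39%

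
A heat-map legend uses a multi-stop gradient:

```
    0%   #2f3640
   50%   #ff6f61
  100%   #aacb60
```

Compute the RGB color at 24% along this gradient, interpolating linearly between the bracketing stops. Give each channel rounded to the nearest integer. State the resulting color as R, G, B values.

24% lies between the 0% and 50% stops, so the local fraction is t = (24 − 0)/(50 − 0) = 24/50 ≈ 0.48.
#2f3640 → (47, 54, 64); #ff6f61 → (255, 111, 97).
R = 47 + 0.48 × (255 − 47) = 146.84 → 147
G = 54 + 0.48 × (111 − 54) = 81.36 → 81
B = 64 + 0.48 × (97 − 64) = 79.84 → 80

(147, 81, 80)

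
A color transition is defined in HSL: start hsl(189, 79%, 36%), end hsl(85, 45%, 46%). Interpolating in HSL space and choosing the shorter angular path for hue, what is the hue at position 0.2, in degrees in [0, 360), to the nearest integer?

Hue arc: Δh = 85 − 189 = -104° (|Δh| ≤ 180, already the shorter path).
H = 189 + 0.2 × (-104) = 168.2 → 168°

168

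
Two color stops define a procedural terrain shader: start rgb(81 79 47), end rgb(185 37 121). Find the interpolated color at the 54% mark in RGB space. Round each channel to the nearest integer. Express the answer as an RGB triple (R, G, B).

(137, 56, 87)

54% corresponds to t = 0.54.
R = 81 + 0.54 × (185 − 81) = 81 + 0.54 × 104 = 137.16 → 137
G = 79 + 0.54 × (37 − 79) = 79 + 0.54 × -42 = 56.32 → 56
B = 47 + 0.54 × (121 − 47) = 47 + 0.54 × 74 = 86.96 → 87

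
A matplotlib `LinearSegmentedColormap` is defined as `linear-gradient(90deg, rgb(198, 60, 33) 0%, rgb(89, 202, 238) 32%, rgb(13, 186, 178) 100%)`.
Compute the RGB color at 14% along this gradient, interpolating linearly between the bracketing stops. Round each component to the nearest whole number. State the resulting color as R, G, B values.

(150, 122, 123)

14% lies between the 0% and 32% stops, so the local fraction is t = (14 − 0)/(32 − 0) = 14/32 ≈ 0.4375.
R = 198 + 0.4375 × (89 − 198) = 150.312 → 150
G = 60 + 0.4375 × (202 − 60) = 122.125 → 122
B = 33 + 0.4375 × (238 − 33) = 122.688 → 123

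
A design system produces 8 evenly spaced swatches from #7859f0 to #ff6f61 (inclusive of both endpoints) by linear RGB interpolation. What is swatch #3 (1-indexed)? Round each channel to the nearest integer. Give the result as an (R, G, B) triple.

(159, 95, 199)

With 8 swatches and endpoints inclusive, swatch 3 sits at t = (3 − 1)/(8 − 1) = 2/7 ≈ 0.2857.
#7859f0 → (120, 89, 240); #ff6f61 → (255, 111, 97).
R = 120 + 0.2857 × (255 − 120) = 158.57 → 159
G = 89 + 0.2857 × (111 − 89) = 95.285 → 95
B = 240 + 0.2857 × (97 − 240) = 199.145 → 199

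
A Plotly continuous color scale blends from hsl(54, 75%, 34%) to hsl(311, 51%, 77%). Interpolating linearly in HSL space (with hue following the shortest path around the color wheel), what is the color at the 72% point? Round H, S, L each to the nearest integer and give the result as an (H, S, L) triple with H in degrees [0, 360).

(340, 58, 65)

Hue: 311 − 54 = 257°, but |257| > 180 so the shorter arc goes the other way: Δh = 257 − 360 = -103°.
H = 54 + 0.72 × (-103) = -20.16 → -20 → -20 mod 360 = 340°
S = 75 + 0.72 × (51 − 75) = 57.72 → 58%
L = 34 + 0.72 × (77 − 34) = 64.96 → 65%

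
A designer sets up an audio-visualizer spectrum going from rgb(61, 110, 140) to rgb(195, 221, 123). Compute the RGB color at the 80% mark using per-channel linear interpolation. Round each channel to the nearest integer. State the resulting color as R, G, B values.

80% corresponds to t = 0.8.
R = 61 + 0.8 × (195 − 61) = 61 + 0.8 × 134 = 168.2 → 168
G = 110 + 0.8 × (221 − 110) = 110 + 0.8 × 111 = 198.8 → 199
B = 140 + 0.8 × (123 − 140) = 140 + 0.8 × -17 = 126.4 → 126

(168, 199, 126)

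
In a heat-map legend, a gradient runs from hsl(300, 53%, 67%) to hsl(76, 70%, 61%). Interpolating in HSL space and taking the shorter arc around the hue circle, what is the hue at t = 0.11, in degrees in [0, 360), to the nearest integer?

315

Hue: 76 − 300 = -224°, but |-224| > 180 so the shorter arc goes the other way: Δh = -224 + 360 = 136°.
H = 300 + 0.11 × (136) = 314.96 → 315°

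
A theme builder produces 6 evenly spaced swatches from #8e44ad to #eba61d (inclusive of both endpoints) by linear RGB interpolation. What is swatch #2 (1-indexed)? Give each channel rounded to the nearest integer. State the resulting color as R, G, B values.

With 6 swatches and endpoints inclusive, swatch 2 sits at t = (2 − 1)/(6 − 1) = 1/5 ≈ 0.2.
#8e44ad → (142, 68, 173); #eba61d → (235, 166, 29).
R = 142 + 0.2 × (235 − 142) = 160.6 → 161
G = 68 + 0.2 × (166 − 68) = 87.6 → 88
B = 173 + 0.2 × (29 − 173) = 144.2 → 144

(161, 88, 144)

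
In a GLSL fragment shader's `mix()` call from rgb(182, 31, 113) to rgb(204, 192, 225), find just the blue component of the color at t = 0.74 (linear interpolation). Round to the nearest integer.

196

B = 113 + 0.74 × (225 − 113) = 195.88 → 196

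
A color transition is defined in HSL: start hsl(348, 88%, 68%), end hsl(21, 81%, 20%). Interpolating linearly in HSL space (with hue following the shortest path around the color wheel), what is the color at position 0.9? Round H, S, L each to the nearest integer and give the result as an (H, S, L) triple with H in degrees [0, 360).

Hue: 21 − 348 = -327°, but |-327| > 180 so the shorter arc goes the other way: Δh = -327 + 360 = 33°.
H = 348 + 0.9 × (33) = 377.7 → 378 → 378 mod 360 = 18°
S = 88 + 0.9 × (81 − 88) = 81.7 → 82%
L = 68 + 0.9 × (20 − 68) = 24.8 → 25%

(18, 82, 25)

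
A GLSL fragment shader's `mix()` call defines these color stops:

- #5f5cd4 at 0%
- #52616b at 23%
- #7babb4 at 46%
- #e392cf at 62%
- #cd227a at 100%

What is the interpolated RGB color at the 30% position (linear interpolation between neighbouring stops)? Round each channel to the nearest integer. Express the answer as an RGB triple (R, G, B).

30% lies between the 23% and 46% stops, so the local fraction is t = (30 − 23)/(46 − 23) = 7/23 ≈ 0.3043.
#52616b → (82, 97, 107); #7babb4 → (123, 171, 180).
R = 82 + 0.3043 × (123 − 82) = 94.476 → 94
G = 97 + 0.3043 × (171 − 97) = 119.518 → 120
B = 107 + 0.3043 × (180 − 107) = 129.214 → 129

(94, 120, 129)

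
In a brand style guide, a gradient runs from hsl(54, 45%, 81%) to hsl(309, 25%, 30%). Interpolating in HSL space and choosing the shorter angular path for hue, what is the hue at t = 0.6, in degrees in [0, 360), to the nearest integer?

Hue: 309 − 54 = 255°, but |255| > 180 so the shorter arc goes the other way: Δh = 255 − 360 = -105°.
H = 54 + 0.6 × (-105) = -9 → -9 → -9 mod 360 = 351°

351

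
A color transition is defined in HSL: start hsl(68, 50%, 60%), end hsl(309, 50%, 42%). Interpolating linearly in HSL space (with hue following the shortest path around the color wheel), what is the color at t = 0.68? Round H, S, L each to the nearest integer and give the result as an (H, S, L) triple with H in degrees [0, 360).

Hue: 309 − 68 = 241°, but |241| > 180 so the shorter arc goes the other way: Δh = 241 − 360 = -119°.
H = 68 + 0.68 × (-119) = -12.92 → -13 → -13 mod 360 = 347°
S = 50 + 0.68 × (50 − 50) = 50 → 50%
L = 60 + 0.68 × (42 − 60) = 47.76 → 48%

(347, 50, 48)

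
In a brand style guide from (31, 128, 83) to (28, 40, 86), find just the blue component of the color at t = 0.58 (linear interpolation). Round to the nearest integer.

85

B = 83 + 0.58 × (86 − 83) = 84.74 → 85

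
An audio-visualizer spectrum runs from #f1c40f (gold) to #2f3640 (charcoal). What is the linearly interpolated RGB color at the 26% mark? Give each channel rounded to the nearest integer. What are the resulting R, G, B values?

#f1c40f → (241, 196, 15); #2f3640 → (47, 54, 64).
26% corresponds to t = 0.26.
R = 241 + 0.26 × (47 − 241) = 241 + 0.26 × -194 = 190.56 → 191
G = 196 + 0.26 × (54 − 196) = 196 + 0.26 × -142 = 159.08 → 159
B = 15 + 0.26 × (64 − 15) = 15 + 0.26 × 49 = 27.74 → 28
So the blended color is (191, 159, 28), about #bf9f1c.

(191, 159, 28)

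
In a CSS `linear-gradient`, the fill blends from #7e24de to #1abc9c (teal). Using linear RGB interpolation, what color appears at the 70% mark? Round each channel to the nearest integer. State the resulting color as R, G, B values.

(56, 142, 176)

#7e24de → (126, 36, 222); #1abc9c → (26, 188, 156).
70% corresponds to t = 0.7.
R = 126 + 0.7 × (26 − 126) = 126 + 0.7 × -100 = 56 → 56
G = 36 + 0.7 × (188 − 36) = 36 + 0.7 × 152 = 142.4 → 142
B = 222 + 0.7 × (156 − 222) = 222 + 0.7 × -66 = 175.8 → 176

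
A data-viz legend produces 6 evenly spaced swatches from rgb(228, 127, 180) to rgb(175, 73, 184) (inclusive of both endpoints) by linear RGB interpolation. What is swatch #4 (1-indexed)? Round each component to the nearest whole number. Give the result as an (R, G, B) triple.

With 6 swatches and endpoints inclusive, swatch 4 sits at t = (4 − 1)/(6 − 1) = 3/5 ≈ 0.6.
R = 228 + 0.6 × (175 − 228) = 196.2 → 196
G = 127 + 0.6 × (73 − 127) = 94.6 → 95
B = 180 + 0.6 × (184 − 180) = 182.4 → 182

(196, 95, 182)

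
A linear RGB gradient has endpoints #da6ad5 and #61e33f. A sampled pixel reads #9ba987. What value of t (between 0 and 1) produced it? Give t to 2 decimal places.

0.52

Invert the lerp on the B channel (largest span, 150): t = (135 − 213) / (63 − 213) = -78/-150 = 0.52.
Check on R: (155 − 218)/(97 − 218) = 0.5207 ✓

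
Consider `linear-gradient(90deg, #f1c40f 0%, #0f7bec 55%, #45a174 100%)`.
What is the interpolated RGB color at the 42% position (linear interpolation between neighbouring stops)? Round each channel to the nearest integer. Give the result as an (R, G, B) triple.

(68, 140, 184)

42% lies between the 0% and 55% stops, so the local fraction is t = (42 − 0)/(55 − 0) = 42/55 ≈ 0.7636.
#f1c40f → (241, 196, 15); #0f7bec → (15, 123, 236).
R = 241 + 0.7636 × (15 − 241) = 68.426 → 68
G = 196 + 0.7636 × (123 − 196) = 140.257 → 140
B = 15 + 0.7636 × (236 − 15) = 183.756 → 184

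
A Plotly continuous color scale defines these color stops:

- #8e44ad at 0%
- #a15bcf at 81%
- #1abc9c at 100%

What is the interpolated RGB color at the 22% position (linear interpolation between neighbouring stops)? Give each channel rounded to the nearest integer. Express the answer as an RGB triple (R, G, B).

22% lies between the 0% and 81% stops, so the local fraction is t = (22 − 0)/(81 − 0) = 22/81 ≈ 0.2716.
#8e44ad → (142, 68, 173); #a15bcf → (161, 91, 207).
R = 142 + 0.2716 × (161 − 142) = 147.16 → 147
G = 68 + 0.2716 × (91 − 68) = 74.247 → 74
B = 173 + 0.2716 × (207 − 173) = 182.234 → 182

(147, 74, 182)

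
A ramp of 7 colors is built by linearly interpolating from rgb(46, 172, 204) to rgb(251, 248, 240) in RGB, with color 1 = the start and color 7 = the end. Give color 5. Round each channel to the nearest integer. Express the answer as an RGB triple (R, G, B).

(183, 223, 228)

With 7 swatches and endpoints inclusive, swatch 5 sits at t = (5 − 1)/(7 − 1) = 4/6 ≈ 0.6667.
R = 46 + 0.6667 × (251 − 46) = 182.673 → 183
G = 172 + 0.6667 × (248 − 172) = 222.669 → 223
B = 204 + 0.6667 × (240 − 204) = 228.001 → 228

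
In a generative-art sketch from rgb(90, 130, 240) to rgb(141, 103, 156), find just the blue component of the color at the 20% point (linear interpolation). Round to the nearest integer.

B = 240 + 0.2 × (156 − 240) = 223.2 → 223

223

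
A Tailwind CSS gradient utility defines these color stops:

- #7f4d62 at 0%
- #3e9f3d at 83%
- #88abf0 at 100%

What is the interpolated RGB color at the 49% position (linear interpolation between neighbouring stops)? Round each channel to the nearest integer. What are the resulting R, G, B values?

49% lies between the 0% and 83% stops, so the local fraction is t = (49 − 0)/(83 − 0) = 49/83 ≈ 0.5904.
#7f4d62 → (127, 77, 98); #3e9f3d → (62, 159, 61).
R = 127 + 0.5904 × (62 − 127) = 88.624 → 89
G = 77 + 0.5904 × (159 − 77) = 125.413 → 125
B = 98 + 0.5904 × (61 − 98) = 76.155 → 76

(89, 125, 76)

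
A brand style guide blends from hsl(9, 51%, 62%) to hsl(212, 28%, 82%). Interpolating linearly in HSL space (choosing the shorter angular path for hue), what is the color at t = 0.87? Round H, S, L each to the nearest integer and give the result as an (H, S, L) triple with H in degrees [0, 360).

(232, 31, 79)

Hue: 212 − 9 = 203°, but |203| > 180 so the shorter arc goes the other way: Δh = 203 − 360 = -157°.
H = 9 + 0.87 × (-157) = -127.59 → -128 → -128 mod 360 = 232°
S = 51 + 0.87 × (28 − 51) = 30.99 → 31%
L = 62 + 0.87 × (82 − 62) = 79.4 → 79%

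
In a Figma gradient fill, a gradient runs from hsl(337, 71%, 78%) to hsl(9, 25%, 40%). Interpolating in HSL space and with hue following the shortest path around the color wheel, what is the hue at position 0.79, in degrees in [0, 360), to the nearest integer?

2

Hue: 9 − 337 = -328°, but |-328| > 180 so the shorter arc goes the other way: Δh = -328 + 360 = 32°.
H = 337 + 0.79 × (32) = 362.28 → 362 → 362 mod 360 = 2°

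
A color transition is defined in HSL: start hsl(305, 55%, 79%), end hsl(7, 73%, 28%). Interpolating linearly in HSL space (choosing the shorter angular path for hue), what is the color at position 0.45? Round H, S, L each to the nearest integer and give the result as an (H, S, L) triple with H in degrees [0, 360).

(333, 63, 56)

Hue: 7 − 305 = -298°, but |-298| > 180 so the shorter arc goes the other way: Δh = -298 + 360 = 62°.
H = 305 + 0.45 × (62) = 332.9 → 333°
S = 55 + 0.45 × (73 − 55) = 63.1 → 63%
L = 79 + 0.45 × (28 − 79) = 56.05 → 56%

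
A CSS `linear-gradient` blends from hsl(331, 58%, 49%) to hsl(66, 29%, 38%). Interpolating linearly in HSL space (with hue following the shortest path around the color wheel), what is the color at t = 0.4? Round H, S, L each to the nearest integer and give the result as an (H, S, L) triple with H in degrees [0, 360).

(9, 46, 45)

Hue: 66 − 331 = -265°, but |-265| > 180 so the shorter arc goes the other way: Δh = -265 + 360 = 95°.
H = 331 + 0.4 × (95) = 369 → 369 → 369 mod 360 = 9°
S = 58 + 0.4 × (29 − 58) = 46.4 → 46%
L = 49 + 0.4 × (38 − 49) = 44.6 → 45%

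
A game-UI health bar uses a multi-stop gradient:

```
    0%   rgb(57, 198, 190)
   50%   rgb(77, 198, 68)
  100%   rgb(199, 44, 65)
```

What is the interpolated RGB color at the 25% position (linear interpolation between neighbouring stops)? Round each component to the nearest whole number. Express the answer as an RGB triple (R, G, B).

(67, 198, 129)

25% lies between the 0% and 50% stops, so the local fraction is t = (25 − 0)/(50 − 0) = 25/50 ≈ 0.5.
R = 57 + 0.5 × (77 − 57) = 67 → 67
G = 198 + 0.5 × (198 − 198) = 198 → 198
B = 190 + 0.5 × (68 − 190) = 129 → 129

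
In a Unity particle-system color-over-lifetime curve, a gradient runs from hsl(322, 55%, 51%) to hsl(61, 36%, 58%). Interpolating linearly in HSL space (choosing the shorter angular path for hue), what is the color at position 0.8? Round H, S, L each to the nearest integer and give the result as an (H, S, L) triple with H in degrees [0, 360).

(41, 40, 57)

Hue: 61 − 322 = -261°, but |-261| > 180 so the shorter arc goes the other way: Δh = -261 + 360 = 99°.
H = 322 + 0.8 × (99) = 401.2 → 401 → 401 mod 360 = 41°
S = 55 + 0.8 × (36 − 55) = 39.8 → 40%
L = 51 + 0.8 × (58 − 51) = 56.6 → 57%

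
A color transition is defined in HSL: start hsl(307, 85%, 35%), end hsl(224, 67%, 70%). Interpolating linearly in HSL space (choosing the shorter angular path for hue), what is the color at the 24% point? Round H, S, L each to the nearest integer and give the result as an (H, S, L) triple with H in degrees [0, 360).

(287, 81, 43)

Hue arc: Δh = 224 − 307 = -83° (|Δh| ≤ 180, already the shorter path).
H = 307 + 0.24 × (-83) = 287.08 → 287°
S = 85 + 0.24 × (67 − 85) = 80.68 → 81%
L = 35 + 0.24 × (70 − 35) = 43.4 → 43%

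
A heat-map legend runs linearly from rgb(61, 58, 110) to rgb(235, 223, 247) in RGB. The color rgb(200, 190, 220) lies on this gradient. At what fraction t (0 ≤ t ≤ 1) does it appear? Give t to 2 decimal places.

0.80

Invert the lerp on the R channel (largest span, 174): t = (200 − 61) / (235 − 61) = 139/174 = 0.79885.
Check on G: (190 − 58)/(223 − 58) = 0.8 ✓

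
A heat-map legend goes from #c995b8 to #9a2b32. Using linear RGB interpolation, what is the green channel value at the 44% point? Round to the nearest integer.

G₁ = 149 (from #c995b8), G₂ = 43 (from #9a2b32).
G = 149 + 0.44 × (43 − 149) = 102.36 → 102

102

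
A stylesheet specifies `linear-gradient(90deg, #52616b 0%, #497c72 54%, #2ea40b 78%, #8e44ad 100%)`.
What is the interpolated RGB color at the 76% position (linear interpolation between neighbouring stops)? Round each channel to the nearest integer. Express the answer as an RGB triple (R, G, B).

76% lies between the 54% and 78% stops, so the local fraction is t = (76 − 54)/(78 − 54) = 22/24 ≈ 0.9167.
#497c72 → (73, 124, 114); #2ea40b → (46, 164, 11).
R = 73 + 0.9167 × (46 − 73) = 48.249 → 48
G = 124 + 0.9167 × (164 − 124) = 160.668 → 161
B = 114 + 0.9167 × (11 − 114) = 19.58 → 20

(48, 161, 20)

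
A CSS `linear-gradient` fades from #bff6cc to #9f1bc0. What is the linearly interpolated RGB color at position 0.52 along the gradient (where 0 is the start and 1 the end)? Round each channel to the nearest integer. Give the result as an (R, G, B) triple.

(174, 132, 198)

#bff6cc → (191, 246, 204); #9f1bc0 → (159, 27, 192).
R = 191 + 0.52 × (159 − 191) = 191 + 0.52 × -32 = 174.36 → 174
G = 246 + 0.52 × (27 − 246) = 246 + 0.52 × -219 = 132.12 → 132
B = 204 + 0.52 × (192 − 204) = 204 + 0.52 × -12 = 197.76 → 198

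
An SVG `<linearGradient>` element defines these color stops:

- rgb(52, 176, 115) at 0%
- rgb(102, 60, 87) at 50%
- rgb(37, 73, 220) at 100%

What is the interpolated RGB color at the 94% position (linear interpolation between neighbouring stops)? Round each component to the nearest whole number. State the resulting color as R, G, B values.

(45, 71, 204)

94% lies between the 50% and 100% stops, so the local fraction is t = (94 − 50)/(100 − 50) = 44/50 ≈ 0.88.
R = 102 + 0.88 × (37 − 102) = 44.8 → 45
G = 60 + 0.88 × (73 − 60) = 71.44 → 71
B = 87 + 0.88 × (220 − 87) = 204.04 → 204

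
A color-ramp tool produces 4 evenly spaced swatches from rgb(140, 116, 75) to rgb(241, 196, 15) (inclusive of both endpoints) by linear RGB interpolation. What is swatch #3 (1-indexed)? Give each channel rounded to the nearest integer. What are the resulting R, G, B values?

(207, 169, 35)

With 4 swatches and endpoints inclusive, swatch 3 sits at t = (3 − 1)/(4 − 1) = 2/3 ≈ 0.6667.
R = 140 + 0.6667 × (241 − 140) = 207.337 → 207
G = 116 + 0.6667 × (196 − 116) = 169.336 → 169
B = 75 + 0.6667 × (15 − 75) = 34.998 → 35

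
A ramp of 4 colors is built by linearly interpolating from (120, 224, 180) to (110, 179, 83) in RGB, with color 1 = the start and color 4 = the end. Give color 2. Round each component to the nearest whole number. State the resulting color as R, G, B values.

(117, 209, 148)

With 4 swatches and endpoints inclusive, swatch 2 sits at t = (2 − 1)/(4 − 1) = 1/3 ≈ 0.3333.
R = 120 + 0.3333 × (110 − 120) = 116.667 → 117
G = 224 + 0.3333 × (179 − 224) = 209.001 → 209
B = 180 + 0.3333 × (83 − 180) = 147.67 → 148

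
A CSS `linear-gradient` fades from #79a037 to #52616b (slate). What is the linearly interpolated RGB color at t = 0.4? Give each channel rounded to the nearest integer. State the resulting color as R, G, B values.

#79a037 → (121, 160, 55); #52616b → (82, 97, 107).
R = 121 + 0.4 × (82 − 121) = 121 + 0.4 × -39 = 105.4 → 105
G = 160 + 0.4 × (97 − 160) = 160 + 0.4 × -63 = 134.8 → 135
B = 55 + 0.4 × (107 − 55) = 55 + 0.4 × 52 = 75.8 → 76

(105, 135, 76)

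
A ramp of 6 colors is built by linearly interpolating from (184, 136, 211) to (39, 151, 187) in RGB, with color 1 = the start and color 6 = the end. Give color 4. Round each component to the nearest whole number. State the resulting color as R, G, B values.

(97, 145, 197)

With 6 swatches and endpoints inclusive, swatch 4 sits at t = (4 − 1)/(6 − 1) = 3/5 ≈ 0.6.
R = 184 + 0.6 × (39 − 184) = 97 → 97
G = 136 + 0.6 × (151 − 136) = 145 → 145
B = 211 + 0.6 × (187 − 211) = 196.6 → 197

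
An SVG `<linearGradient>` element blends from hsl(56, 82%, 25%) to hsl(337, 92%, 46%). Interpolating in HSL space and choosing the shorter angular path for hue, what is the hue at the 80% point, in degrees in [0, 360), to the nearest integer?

Hue: 337 − 56 = 281°, but |281| > 180 so the shorter arc goes the other way: Δh = 281 − 360 = -79°.
H = 56 + 0.8 × (-79) = -7.2 → -7 → -7 mod 360 = 353°

353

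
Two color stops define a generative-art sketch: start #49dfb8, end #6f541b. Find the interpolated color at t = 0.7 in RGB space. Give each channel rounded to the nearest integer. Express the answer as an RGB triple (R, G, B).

(100, 126, 74)

#49dfb8 → (73, 223, 184); #6f541b → (111, 84, 27).
R = 73 + 0.7 × (111 − 73) = 73 + 0.7 × 38 = 99.6 → 100
G = 223 + 0.7 × (84 − 223) = 223 + 0.7 × -139 = 125.7 → 126
B = 184 + 0.7 × (27 − 184) = 184 + 0.7 × -157 = 74.1 → 74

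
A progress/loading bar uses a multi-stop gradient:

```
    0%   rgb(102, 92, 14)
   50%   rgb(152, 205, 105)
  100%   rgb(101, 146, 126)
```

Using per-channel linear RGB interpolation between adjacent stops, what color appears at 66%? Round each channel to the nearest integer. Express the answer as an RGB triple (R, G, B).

(136, 186, 112)

66% lies between the 50% and 100% stops, so the local fraction is t = (66 − 50)/(100 − 50) = 16/50 ≈ 0.32.
R = 152 + 0.32 × (101 − 152) = 135.68 → 136
G = 205 + 0.32 × (146 − 205) = 186.12 → 186
B = 105 + 0.32 × (126 − 105) = 111.72 → 112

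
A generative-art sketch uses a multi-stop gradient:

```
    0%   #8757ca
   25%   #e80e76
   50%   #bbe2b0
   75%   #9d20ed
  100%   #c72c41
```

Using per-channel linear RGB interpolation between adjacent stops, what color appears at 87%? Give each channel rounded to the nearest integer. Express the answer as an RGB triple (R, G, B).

(177, 38, 154)

87% lies between the 75% and 100% stops, so the local fraction is t = (87 − 75)/(100 − 75) = 12/25 ≈ 0.48.
#9d20ed → (157, 32, 237); #c72c41 → (199, 44, 65).
R = 157 + 0.48 × (199 − 157) = 177.16 → 177
G = 32 + 0.48 × (44 − 32) = 37.76 → 38
B = 237 + 0.48 × (65 − 237) = 154.44 → 154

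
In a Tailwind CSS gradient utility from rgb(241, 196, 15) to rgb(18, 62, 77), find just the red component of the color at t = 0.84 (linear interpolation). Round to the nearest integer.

R = 241 + 0.84 × (18 − 241) = 53.68 → 54

54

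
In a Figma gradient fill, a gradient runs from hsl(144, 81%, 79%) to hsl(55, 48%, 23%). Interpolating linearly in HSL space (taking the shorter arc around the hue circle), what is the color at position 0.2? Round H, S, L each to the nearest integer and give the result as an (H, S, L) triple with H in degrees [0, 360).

Hue arc: Δh = 55 − 144 = -89° (|Δh| ≤ 180, already the shorter path).
H = 144 + 0.2 × (-89) = 126.2 → 126°
S = 81 + 0.2 × (48 − 81) = 74.4 → 74%
L = 79 + 0.2 × (23 − 79) = 67.8 → 68%

(126, 74, 68)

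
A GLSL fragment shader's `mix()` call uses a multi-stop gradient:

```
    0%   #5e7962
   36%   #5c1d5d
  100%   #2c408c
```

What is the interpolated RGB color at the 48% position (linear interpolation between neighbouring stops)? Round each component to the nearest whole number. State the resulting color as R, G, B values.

48% lies between the 36% and 100% stops, so the local fraction is t = (48 − 36)/(100 − 36) = 12/64 ≈ 0.1875.
#5c1d5d → (92, 29, 93); #2c408c → (44, 64, 140).
R = 92 + 0.1875 × (44 − 92) = 83 → 83
G = 29 + 0.1875 × (64 − 29) = 35.562 → 36
B = 93 + 0.1875 × (140 − 93) = 101.812 → 102

(83, 36, 102)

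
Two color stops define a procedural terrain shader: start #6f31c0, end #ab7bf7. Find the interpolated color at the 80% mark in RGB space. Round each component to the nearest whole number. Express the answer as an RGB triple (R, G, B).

(159, 108, 236)

#6f31c0 → (111, 49, 192); #ab7bf7 → (171, 123, 247).
80% corresponds to t = 0.8.
R = 111 + 0.8 × (171 − 111) = 111 + 0.8 × 60 = 159 → 159
G = 49 + 0.8 × (123 − 49) = 49 + 0.8 × 74 = 108.2 → 108
B = 192 + 0.8 × (247 − 192) = 192 + 0.8 × 55 = 236 → 236
So the blended color is (159, 108, 236), about #9f6cec.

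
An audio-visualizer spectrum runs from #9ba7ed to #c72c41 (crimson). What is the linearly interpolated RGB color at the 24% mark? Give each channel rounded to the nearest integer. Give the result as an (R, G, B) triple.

(166, 137, 196)

#9ba7ed → (155, 167, 237); #c72c41 → (199, 44, 65).
24% corresponds to t = 0.24.
R = 155 + 0.24 × (199 − 155) = 155 + 0.24 × 44 = 165.56 → 166
G = 167 + 0.24 × (44 − 167) = 167 + 0.24 × -123 = 137.48 → 137
B = 237 + 0.24 × (65 − 237) = 237 + 0.24 × -172 = 195.72 → 196
So the blended color is (166, 137, 196), about #a689c4.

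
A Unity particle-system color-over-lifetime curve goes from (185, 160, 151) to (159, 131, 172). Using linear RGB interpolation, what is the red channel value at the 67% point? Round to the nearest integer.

R = 185 + 0.67 × (159 − 185) = 167.58 → 168

168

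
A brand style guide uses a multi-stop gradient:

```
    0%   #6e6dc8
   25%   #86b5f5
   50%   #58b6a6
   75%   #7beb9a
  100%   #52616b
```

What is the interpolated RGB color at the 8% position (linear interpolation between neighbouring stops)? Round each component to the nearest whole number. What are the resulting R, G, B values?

8% lies between the 0% and 25% stops, so the local fraction is t = (8 − 0)/(25 − 0) = 8/25 ≈ 0.32.
#6e6dc8 → (110, 109, 200); #86b5f5 → (134, 181, 245).
R = 110 + 0.32 × (134 − 110) = 117.68 → 118
G = 109 + 0.32 × (181 − 109) = 132.04 → 132
B = 200 + 0.32 × (245 − 200) = 214.4 → 214

(118, 132, 214)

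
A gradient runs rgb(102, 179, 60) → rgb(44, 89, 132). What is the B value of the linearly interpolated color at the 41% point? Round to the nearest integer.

B = 60 + 0.41 × (132 − 60) = 89.52 → 90

90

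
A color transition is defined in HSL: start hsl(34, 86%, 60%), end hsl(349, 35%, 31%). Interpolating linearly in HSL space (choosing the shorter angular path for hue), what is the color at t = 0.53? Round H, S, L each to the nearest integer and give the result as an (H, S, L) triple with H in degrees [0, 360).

Hue: 349 − 34 = 315°, but |315| > 180 so the shorter arc goes the other way: Δh = 315 − 360 = -45°.
H = 34 + 0.53 × (-45) = 10.15 → 10°
S = 86 + 0.53 × (35 − 86) = 58.97 → 59%
L = 60 + 0.53 × (31 − 60) = 44.63 → 45%

(10, 59, 45)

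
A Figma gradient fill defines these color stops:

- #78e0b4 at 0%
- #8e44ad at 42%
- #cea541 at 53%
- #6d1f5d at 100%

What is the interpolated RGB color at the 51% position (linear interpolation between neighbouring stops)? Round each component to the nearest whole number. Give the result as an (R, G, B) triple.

51% lies between the 42% and 53% stops, so the local fraction is t = (51 − 42)/(53 − 42) = 9/11 ≈ 0.8182.
#8e44ad → (142, 68, 173); #cea541 → (206, 165, 65).
R = 142 + 0.8182 × (206 − 142) = 194.365 → 194
G = 68 + 0.8182 × (165 − 68) = 147.365 → 147
B = 173 + 0.8182 × (65 − 173) = 84.634 → 85

(194, 147, 85)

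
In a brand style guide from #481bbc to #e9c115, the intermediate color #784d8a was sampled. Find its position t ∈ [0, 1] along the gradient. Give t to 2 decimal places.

0.30

Invert the lerp on the B channel (largest span, 167): t = (138 − 188) / (21 − 188) = -50/-167 = 0.2994.
Check on R: (120 − 72)/(233 − 72) = 0.2981 ✓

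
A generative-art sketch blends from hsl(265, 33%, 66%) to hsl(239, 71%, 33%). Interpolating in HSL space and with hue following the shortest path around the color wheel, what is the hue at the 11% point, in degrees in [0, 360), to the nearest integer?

262

Hue arc: Δh = 239 − 265 = -26° (|Δh| ≤ 180, already the shorter path).
H = 265 + 0.11 × (-26) = 262.14 → 262°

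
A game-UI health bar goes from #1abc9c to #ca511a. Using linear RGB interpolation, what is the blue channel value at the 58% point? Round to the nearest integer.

B₁ = 156 (from #1abc9c), B₂ = 26 (from #ca511a).
B = 156 + 0.58 × (26 − 156) = 80.6 → 81

81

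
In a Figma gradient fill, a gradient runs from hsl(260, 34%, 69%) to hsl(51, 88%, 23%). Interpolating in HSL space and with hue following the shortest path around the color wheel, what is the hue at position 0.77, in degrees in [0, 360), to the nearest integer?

Hue: 51 − 260 = -209°, but |-209| > 180 so the shorter arc goes the other way: Δh = -209 + 360 = 151°.
H = 260 + 0.77 × (151) = 376.27 → 376 → 376 mod 360 = 16°

16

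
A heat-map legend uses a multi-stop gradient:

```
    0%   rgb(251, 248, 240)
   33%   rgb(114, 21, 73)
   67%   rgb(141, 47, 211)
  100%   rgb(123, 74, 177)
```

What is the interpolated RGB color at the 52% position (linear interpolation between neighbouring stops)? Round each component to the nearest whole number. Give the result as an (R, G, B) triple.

(129, 36, 150)

52% lies between the 33% and 67% stops, so the local fraction is t = (52 − 33)/(67 − 33) = 19/34 ≈ 0.5588.
R = 114 + 0.5588 × (141 − 114) = 129.088 → 129
G = 21 + 0.5588 × (47 − 21) = 35.529 → 36
B = 73 + 0.5588 × (211 − 73) = 150.114 → 150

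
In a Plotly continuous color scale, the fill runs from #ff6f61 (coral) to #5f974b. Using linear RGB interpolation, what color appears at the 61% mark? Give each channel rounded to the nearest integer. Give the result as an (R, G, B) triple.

(157, 135, 84)

#ff6f61 → (255, 111, 97); #5f974b → (95, 151, 75).
61% corresponds to t = 0.61.
R = 255 + 0.61 × (95 − 255) = 255 + 0.61 × -160 = 157.4 → 157
G = 111 + 0.61 × (151 − 111) = 111 + 0.61 × 40 = 135.4 → 135
B = 97 + 0.61 × (75 − 97) = 97 + 0.61 × -22 = 83.58 → 84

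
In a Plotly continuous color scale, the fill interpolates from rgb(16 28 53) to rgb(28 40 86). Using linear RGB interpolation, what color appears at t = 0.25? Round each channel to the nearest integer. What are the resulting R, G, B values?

R = 16 + 0.25 × (28 − 16) = 16 + 0.25 × 12 = 19 → 19
G = 28 + 0.25 × (40 − 28) = 28 + 0.25 × 12 = 31 → 31
B = 53 + 0.25 × (86 − 53) = 53 + 0.25 × 33 = 61.25 → 61

(19, 31, 61)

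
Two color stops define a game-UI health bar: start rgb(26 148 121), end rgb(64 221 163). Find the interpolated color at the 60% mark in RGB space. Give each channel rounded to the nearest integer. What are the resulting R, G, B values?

60% corresponds to t = 0.6.
R = 26 + 0.6 × (64 − 26) = 26 + 0.6 × 38 = 48.8 → 49
G = 148 + 0.6 × (221 − 148) = 148 + 0.6 × 73 = 191.8 → 192
B = 121 + 0.6 × (163 − 121) = 121 + 0.6 × 42 = 146.2 → 146

(49, 192, 146)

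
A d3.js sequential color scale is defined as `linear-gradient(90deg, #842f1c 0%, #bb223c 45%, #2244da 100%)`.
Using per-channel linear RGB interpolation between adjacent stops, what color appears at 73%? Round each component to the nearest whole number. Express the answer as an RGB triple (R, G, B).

73% lies between the 45% and 100% stops, so the local fraction is t = (73 − 45)/(100 − 45) = 28/55 ≈ 0.5091.
#bb223c → (187, 34, 60); #2244da → (34, 68, 218).
R = 187 + 0.5091 × (34 − 187) = 109.108 → 109
G = 34 + 0.5091 × (68 − 34) = 51.309 → 51
B = 60 + 0.5091 × (218 − 60) = 140.438 → 140

(109, 51, 140)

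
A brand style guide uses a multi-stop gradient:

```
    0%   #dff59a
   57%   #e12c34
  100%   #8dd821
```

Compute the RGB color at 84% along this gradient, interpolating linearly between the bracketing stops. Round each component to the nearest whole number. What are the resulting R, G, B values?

84% lies between the 57% and 100% stops, so the local fraction is t = (84 − 57)/(100 − 57) = 27/43 ≈ 0.6279.
#e12c34 → (225, 44, 52); #8dd821 → (141, 216, 33).
R = 225 + 0.6279 × (141 − 225) = 172.256 → 172
G = 44 + 0.6279 × (216 − 44) = 151.999 → 152
B = 52 + 0.6279 × (33 − 52) = 40.07 → 40

(172, 152, 40)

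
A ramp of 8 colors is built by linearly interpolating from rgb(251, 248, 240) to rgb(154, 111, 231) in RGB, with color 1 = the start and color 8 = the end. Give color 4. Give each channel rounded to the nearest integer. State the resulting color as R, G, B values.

(209, 189, 236)

With 8 swatches and endpoints inclusive, swatch 4 sits at t = (4 − 1)/(8 − 1) = 3/7 ≈ 0.4286.
R = 251 + 0.4286 × (154 − 251) = 209.426 → 209
G = 248 + 0.4286 × (111 − 248) = 189.282 → 189
B = 240 + 0.4286 × (231 − 240) = 236.143 → 236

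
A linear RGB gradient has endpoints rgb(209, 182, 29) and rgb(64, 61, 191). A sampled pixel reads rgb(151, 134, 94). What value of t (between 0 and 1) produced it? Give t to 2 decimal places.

Invert the lerp on the B channel (largest span, 162): t = (94 − 29) / (191 − 29) = 65/162 = 0.40123.
Check on R: (151 − 209)/(64 − 209) = 0.4 ✓

0.40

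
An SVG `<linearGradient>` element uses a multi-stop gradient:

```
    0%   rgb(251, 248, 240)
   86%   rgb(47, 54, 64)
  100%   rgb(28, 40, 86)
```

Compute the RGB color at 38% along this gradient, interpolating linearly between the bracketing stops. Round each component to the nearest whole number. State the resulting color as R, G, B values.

(161, 162, 162)

38% lies between the 0% and 86% stops, so the local fraction is t = (38 − 0)/(86 − 0) = 38/86 ≈ 0.4419.
R = 251 + 0.4419 × (47 − 251) = 160.852 → 161
G = 248 + 0.4419 × (54 − 248) = 162.271 → 162
B = 240 + 0.4419 × (64 − 240) = 162.226 → 162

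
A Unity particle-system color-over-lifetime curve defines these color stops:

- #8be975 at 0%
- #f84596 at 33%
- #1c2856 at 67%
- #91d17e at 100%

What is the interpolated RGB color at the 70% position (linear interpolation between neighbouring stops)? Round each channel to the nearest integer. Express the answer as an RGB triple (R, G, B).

(39, 55, 90)

70% lies between the 67% and 100% stops, so the local fraction is t = (70 − 67)/(100 − 67) = 3/33 ≈ 0.0909.
#1c2856 → (28, 40, 86); #91d17e → (145, 209, 126).
R = 28 + 0.0909 × (145 − 28) = 38.635 → 39
G = 40 + 0.0909 × (209 − 40) = 55.362 → 55
B = 86 + 0.0909 × (126 − 86) = 89.636 → 90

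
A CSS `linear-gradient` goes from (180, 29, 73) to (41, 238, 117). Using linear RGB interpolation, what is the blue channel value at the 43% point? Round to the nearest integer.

B = 73 + 0.43 × (117 − 73) = 91.92 → 92

92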